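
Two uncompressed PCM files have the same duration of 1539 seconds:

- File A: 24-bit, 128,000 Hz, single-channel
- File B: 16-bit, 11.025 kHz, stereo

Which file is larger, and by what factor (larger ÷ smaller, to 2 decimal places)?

File A, by a factor of 8.71

File A: 128,000 × 3 × 1 = 384,000 bytes/s.
File B: 11,025 × 2 × 2 = 44,100 bytes/s.
File A is larger; ratio = 590,976,000 / 67,869,900 = 8.71.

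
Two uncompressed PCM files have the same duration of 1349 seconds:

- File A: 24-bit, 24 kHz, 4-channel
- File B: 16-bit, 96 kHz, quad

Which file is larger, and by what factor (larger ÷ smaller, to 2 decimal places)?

File A: 24,000 × 3 × 4 = 288,000 bytes/s.
File B: 96,000 × 2 × 4 = 768,000 bytes/s.
File B is larger; ratio = 1,036,032,000 / 388,512,000 = 2.67.

File B, by a factor of 2.67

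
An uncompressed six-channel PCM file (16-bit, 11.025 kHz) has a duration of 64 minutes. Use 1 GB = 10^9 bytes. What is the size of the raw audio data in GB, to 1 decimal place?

Duration = 64 minutes = 3,840 s.
Bytes = 11,025 samples/s × 3,840 s × 2 bytes/sample × 6 ch = 508,032,000 bytes.
508,032,000 / 1,000,000,000 = 0.5 GB.

0.5 GB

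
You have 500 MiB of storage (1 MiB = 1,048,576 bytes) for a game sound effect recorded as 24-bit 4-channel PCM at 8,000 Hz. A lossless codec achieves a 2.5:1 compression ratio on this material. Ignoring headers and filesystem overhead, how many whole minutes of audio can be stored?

227 minutes

Uncompressed byte rate = 8,000 × 3 × 4 = 96,000 bytes/s.
After 2.5:1 compression, effective rate ≈ 38400 bytes/s.
Capacity = 500 × 1,048,576 = 524,288,000 bytes.
524,288,000 / effective rate ≈ 13653.33 s → 227 minutes.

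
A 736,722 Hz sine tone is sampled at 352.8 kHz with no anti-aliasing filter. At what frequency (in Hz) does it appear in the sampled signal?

Nyquist = 352,800/2 = 176,400 Hz; 736,722 Hz exceeds it.
Alias = |736,722 − 2×352,800| = |736,722 − 705,600| = 31,122 Hz.

31,122 Hz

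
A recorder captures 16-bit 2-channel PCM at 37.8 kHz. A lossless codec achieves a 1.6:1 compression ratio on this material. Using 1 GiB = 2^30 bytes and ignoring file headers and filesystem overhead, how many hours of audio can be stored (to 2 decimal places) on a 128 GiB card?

403.99 hours

Uncompressed byte rate = 37,800 × 2 × 2 = 151,200 bytes/s.
After 1.6:1 compression, effective rate ≈ 94500 bytes/s.
Capacity = 128 × 1,073,741,824 = 137,438,953,472 bytes.
137,438,953,472 / effective rate ≈ 1454380.46 s → 403.99 hours.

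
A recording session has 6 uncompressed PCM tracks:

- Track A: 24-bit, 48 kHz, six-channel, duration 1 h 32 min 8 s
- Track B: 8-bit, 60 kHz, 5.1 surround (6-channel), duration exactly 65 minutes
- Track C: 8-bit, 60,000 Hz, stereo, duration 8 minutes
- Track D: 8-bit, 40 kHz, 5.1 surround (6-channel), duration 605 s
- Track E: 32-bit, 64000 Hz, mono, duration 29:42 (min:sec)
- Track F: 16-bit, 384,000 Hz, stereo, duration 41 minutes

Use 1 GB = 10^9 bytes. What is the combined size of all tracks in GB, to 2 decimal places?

Track A: 1 h 32 min 8 s = 5,528 s; 48,000 × 5,528 × 3 × 6 = 4,776,192,000 bytes.
Track B: exactly 65 minutes = 3,900 s; 60,000 × 3,900 × 1 × 6 = 1,404,000,000 bytes.
Track C: 8 minutes = 480 s; 60,000 × 480 × 1 × 2 = 57,600,000 bytes.
Track D: 40,000 × 605 × 1 × 6 = 145,200,000 bytes.
Track E: 29:42 (min:sec) = 1,782 s; 64,000 × 1,782 × 4 × 1 = 456,192,000 bytes.
Track F: 41 minutes = 2,460 s; 384,000 × 2,460 × 2 × 2 = 3,778,560,000 bytes.
Total = 10,617,744,000 bytes = 10.62 GB.

10.62 GB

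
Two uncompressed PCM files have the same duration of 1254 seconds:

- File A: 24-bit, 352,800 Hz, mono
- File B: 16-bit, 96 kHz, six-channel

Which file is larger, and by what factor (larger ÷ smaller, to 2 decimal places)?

File A: 352,800 × 3 × 1 = 1,058,400 bytes/s.
File B: 96,000 × 2 × 6 = 1,152,000 bytes/s.
File B is larger; ratio = 1,444,608,000 / 1,327,233,600 = 1.09.

File B, by a factor of 1.09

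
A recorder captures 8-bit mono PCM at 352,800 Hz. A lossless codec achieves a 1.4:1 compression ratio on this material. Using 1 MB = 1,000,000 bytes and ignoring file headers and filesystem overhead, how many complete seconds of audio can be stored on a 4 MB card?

15 seconds

Uncompressed byte rate = 352,800 × 1 × 1 = 352,800 bytes/s.
After 1.4:1 compression, effective rate ≈ 252000 bytes/s.
Capacity = 4 × 1,000,000 = 4,000,000 bytes.
4,000,000 / effective rate ≈ 15.87 s → 15 seconds.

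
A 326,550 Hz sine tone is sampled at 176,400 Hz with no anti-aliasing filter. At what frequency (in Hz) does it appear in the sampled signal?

26,250 Hz

Nyquist = 176,400/2 = 88,200 Hz; 326,550 Hz exceeds it.
Alias = |326,550 − 2×176,400| = |326,550 − 352,800| = 26,250 Hz.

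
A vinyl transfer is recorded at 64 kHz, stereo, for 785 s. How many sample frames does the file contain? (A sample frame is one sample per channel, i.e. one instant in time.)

64,000 samples/s × 785 s = 50,240,000 frames.

50,240,000 sample frames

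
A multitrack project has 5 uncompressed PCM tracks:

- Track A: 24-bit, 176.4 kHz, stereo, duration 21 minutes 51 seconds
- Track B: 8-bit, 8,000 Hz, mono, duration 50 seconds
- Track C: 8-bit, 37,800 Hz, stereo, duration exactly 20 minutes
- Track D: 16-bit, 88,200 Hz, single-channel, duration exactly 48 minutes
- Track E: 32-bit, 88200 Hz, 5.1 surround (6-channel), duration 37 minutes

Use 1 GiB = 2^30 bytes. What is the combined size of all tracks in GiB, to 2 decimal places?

Track A: 21 minutes 51 seconds = 1,311 s; 176,400 × 1,311 × 3 × 2 = 1,387,562,400 bytes.
Track B: 8,000 × 50 × 1 × 1 = 400,000 bytes.
Track C: exactly 20 minutes = 1,200 s; 37,800 × 1,200 × 1 × 2 = 90,720,000 bytes.
Track D: exactly 48 minutes = 2,880 s; 88,200 × 2,880 × 2 × 1 = 508,032,000 bytes.
Track E: 37 minutes = 2,220 s; 88,200 × 2,220 × 4 × 6 = 4,699,296,000 bytes.
Total = 6,686,010,400 bytes = 6.23 GiB.

6.23 GiB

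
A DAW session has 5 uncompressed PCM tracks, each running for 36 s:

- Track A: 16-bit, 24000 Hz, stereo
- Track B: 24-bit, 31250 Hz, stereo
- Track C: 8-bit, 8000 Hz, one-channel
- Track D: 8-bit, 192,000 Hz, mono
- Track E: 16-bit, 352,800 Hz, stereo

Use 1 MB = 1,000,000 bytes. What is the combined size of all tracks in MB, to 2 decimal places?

68.21 MB

Track A: 24,000 × 36 × 2 × 2 = 3,456,000 bytes.
Track B: 31,250 × 36 × 3 × 2 = 6,750,000 bytes.
Track C: 8,000 × 36 × 1 × 1 = 288,000 bytes.
Track D: 192,000 × 36 × 1 × 1 = 6,912,000 bytes.
Track E: 352,800 × 36 × 2 × 2 = 50,803,200 bytes.
Total = 68,209,200 bytes = 68.21 MB.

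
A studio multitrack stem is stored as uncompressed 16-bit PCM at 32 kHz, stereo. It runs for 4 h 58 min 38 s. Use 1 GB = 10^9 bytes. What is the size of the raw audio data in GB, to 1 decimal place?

2.3 GB

Duration = 4 h 58 min 38 s = 17,918 s.
Bytes = 32,000 samples/s × 17,918 s × 2 bytes/sample × 2 ch = 2,293,504,000 bytes.
2,293,504,000 / 1,000,000,000 = 2.3 GB.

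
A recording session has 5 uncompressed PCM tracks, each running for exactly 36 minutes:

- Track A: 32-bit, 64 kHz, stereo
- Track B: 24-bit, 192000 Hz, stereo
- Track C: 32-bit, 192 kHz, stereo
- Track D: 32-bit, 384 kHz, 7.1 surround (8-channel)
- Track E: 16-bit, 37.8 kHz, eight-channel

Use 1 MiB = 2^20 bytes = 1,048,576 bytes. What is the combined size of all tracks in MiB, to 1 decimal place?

33150.1 MiB

exactly 36 minutes = 2,160 s.
Track A: 64,000 × 2,160 × 4 × 2 = 1,105,920,000 bytes.
Track B: 192,000 × 2,160 × 3 × 2 = 2,488,320,000 bytes.
Track C: 192,000 × 2,160 × 4 × 2 = 3,317,760,000 bytes.
Track D: 384,000 × 2,160 × 4 × 8 = 26,542,080,000 bytes.
Track E: 37,800 × 2,160 × 2 × 8 = 1,306,368,000 bytes.
Total = 34,760,448,000 bytes = 33150.1 MiB.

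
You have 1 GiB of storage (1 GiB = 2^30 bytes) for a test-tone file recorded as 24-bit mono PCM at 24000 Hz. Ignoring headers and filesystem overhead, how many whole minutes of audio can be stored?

Uncompressed byte rate = 24,000 × 3 × 1 = 72,000 bytes/s.
Capacity = 1 × 1,073,741,824 = 1,073,741,824 bytes.
1,073,741,824 / 72,000 ≈ 14913.08 s → 248 minutes.

248 minutes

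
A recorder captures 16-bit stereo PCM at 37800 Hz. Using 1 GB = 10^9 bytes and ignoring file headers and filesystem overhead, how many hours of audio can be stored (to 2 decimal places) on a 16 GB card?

Uncompressed byte rate = 37,800 × 2 × 2 = 151,200 bytes/s.
Capacity = 16 × 1,000,000,000 = 16,000,000,000 bytes.
16,000,000,000 / 151,200 ≈ 105820.11 s → 29.39 hours.

29.39 hours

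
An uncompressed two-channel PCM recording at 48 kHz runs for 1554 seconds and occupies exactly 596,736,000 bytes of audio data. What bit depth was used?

Bytes per sample = 596,736,000 / (48,000 × 1,554 × 2) = 596,736,000 / 149,184,000 = 4.
Bit depth = 4 × 8 = 32 bits.

32 bits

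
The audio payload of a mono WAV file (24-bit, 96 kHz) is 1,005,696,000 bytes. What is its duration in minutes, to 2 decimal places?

58.20 minutes

Byte rate = 96,000 × 3 × 1 = 288,000 bytes/s.
Duration = 1,005,696,000 / 288,000 = 3,492 s.
3,492 s / 60 = 58.20 minutes.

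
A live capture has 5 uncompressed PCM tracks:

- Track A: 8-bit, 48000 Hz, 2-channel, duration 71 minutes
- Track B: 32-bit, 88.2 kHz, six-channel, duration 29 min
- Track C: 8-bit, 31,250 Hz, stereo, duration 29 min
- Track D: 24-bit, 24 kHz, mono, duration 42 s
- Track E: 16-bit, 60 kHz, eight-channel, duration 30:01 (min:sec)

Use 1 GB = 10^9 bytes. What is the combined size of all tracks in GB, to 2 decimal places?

Track A: 71 minutes = 4,260 s; 48,000 × 4,260 × 1 × 2 = 408,960,000 bytes.
Track B: 29 min = 1,740 s; 88,200 × 1,740 × 4 × 6 = 3,683,232,000 bytes.
Track C: 29 min = 1,740 s; 31,250 × 1,740 × 1 × 2 = 108,750,000 bytes.
Track D: 24,000 × 42 × 3 × 1 = 3,024,000 bytes.
Track E: 30:01 (min:sec) = 1,801 s; 60,000 × 1,801 × 2 × 8 = 1,728,960,000 bytes.
Total = 5,932,926,000 bytes = 5.93 GB.

5.93 GB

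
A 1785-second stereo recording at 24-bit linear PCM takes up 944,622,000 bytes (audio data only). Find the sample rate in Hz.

88,200 Hz

Bytes = sample_rate × seconds × bytes_per_sample × channels.
sample_rate = 944,622,000 / (1,785 × 3 × 2) = 944,622,000 / 10,710 = 88,200 Hz.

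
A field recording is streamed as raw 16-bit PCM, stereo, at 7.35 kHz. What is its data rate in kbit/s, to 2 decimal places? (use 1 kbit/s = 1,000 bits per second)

Bit rate = 7,350 × 16 × 2 = 235,200 bits/s.
= 235.20 kbit/s.

235.20 kbit/s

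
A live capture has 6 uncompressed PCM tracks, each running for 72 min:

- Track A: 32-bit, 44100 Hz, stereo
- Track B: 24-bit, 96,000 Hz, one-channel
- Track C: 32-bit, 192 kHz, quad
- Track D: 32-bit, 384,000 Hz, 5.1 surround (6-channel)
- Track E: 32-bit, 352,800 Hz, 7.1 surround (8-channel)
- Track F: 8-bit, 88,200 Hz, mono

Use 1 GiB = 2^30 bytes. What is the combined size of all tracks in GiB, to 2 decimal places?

97.79 GiB

72 min = 4,320 s.
Track A: 44,100 × 4,320 × 4 × 2 = 1,524,096,000 bytes.
Track B: 96,000 × 4,320 × 3 × 1 = 1,244,160,000 bytes.
Track C: 192,000 × 4,320 × 4 × 4 = 13,271,040,000 bytes.
Track D: 384,000 × 4,320 × 4 × 6 = 39,813,120,000 bytes.
Track E: 352,800 × 4,320 × 4 × 8 = 48,771,072,000 bytes.
Track F: 88,200 × 4,320 × 1 × 1 = 381,024,000 bytes.
Total = 105,004,512,000 bytes = 97.79 GiB.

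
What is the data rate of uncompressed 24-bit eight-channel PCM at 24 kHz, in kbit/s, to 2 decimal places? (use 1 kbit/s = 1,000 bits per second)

Bit rate = 24,000 × 24 × 8 = 4,608,000 bits/s.
= 4608.00 kbit/s.

4608.00 kbit/s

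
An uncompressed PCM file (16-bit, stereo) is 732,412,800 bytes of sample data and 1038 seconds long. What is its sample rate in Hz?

Bytes = sample_rate × seconds × bytes_per_sample × channels.
sample_rate = 732,412,800 / (1,038 × 2 × 2) = 732,412,800 / 4,152 = 176,400 Hz.

176,400 Hz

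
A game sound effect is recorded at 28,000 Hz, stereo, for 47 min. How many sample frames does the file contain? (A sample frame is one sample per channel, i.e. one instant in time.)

78,960,000 sample frames

47 min = 2,820 s.
28,000 samples/s × 2,820 s = 78,960,000 frames.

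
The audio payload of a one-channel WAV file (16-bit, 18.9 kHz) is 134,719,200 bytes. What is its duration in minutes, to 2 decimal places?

Byte rate = 18,900 × 2 × 1 = 37,800 bytes/s.
Duration = 134,719,200 / 37,800 = 3,564 s.
3,564 s / 60 = 59.40 minutes.

59.40 minutes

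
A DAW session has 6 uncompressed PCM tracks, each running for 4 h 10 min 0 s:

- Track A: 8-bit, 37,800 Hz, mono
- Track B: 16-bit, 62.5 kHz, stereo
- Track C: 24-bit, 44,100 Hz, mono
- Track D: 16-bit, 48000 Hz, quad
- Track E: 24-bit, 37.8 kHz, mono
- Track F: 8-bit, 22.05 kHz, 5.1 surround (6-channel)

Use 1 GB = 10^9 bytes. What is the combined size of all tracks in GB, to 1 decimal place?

15.7 GB

4 h 10 min 0 s = 15,000 s.
Track A: 37,800 × 15,000 × 1 × 1 = 567,000,000 bytes.
Track B: 62,500 × 15,000 × 2 × 2 = 3,750,000,000 bytes.
Track C: 44,100 × 15,000 × 3 × 1 = 1,984,500,000 bytes.
Track D: 48,000 × 15,000 × 2 × 4 = 5,760,000,000 bytes.
Track E: 37,800 × 15,000 × 3 × 1 = 1,701,000,000 bytes.
Track F: 22,050 × 15,000 × 1 × 6 = 1,984,500,000 bytes.
Total = 15,747,000,000 bytes = 15.7 GB.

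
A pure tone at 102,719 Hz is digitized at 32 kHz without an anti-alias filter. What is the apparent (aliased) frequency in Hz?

Nyquist = 32,000/2 = 16,000 Hz; 102,719 Hz exceeds it.
Alias = |102,719 − 3×32,000| = |102,719 − 96,000| = 6,719 Hz.

6,719 Hz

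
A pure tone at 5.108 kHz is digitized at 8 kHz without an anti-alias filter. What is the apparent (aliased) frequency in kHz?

2.892 kHz

Nyquist = 8,000/2 = 4,000 Hz; 5,108 Hz exceeds it.
Alias = |5,108 − 1×8,000| = |5,108 − 8,000| = 2,892 Hz = 2.892 kHz.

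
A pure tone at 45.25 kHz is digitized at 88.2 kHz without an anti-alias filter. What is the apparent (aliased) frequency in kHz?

Nyquist = 88,200/2 = 44,100 Hz; 45,250 Hz exceeds it.
Alias = |45,250 − 1×88,200| = |45,250 − 88,200| = 42,950 Hz = 42.95 kHz.

42.95 kHz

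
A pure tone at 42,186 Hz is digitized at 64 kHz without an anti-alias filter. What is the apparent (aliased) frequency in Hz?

21,814 Hz

Nyquist = 64,000/2 = 32,000 Hz; 42,186 Hz exceeds it.
Alias = |42,186 − 1×64,000| = |42,186 − 64,000| = 21,814 Hz.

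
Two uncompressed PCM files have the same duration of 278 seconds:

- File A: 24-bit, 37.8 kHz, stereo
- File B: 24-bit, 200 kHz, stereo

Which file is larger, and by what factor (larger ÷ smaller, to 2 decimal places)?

File B, by a factor of 5.29

File A: 37,800 × 3 × 2 = 226,800 bytes/s.
File B: 200,000 × 3 × 2 = 1,200,000 bytes/s.
File B is larger; ratio = 333,600,000 / 63,050,400 = 5.29.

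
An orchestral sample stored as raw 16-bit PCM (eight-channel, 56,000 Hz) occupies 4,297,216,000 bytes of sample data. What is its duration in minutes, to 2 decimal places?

79.93 minutes

Byte rate = 56,000 × 2 × 8 = 896,000 bytes/s.
Duration = 4,297,216,000 / 896,000 = 4,796 s.
4,796 s / 60 = 79.93 minutes.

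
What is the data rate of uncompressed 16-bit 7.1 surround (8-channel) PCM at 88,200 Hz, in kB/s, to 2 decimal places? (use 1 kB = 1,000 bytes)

1411.20 kB/s

Bit rate = 88,200 × 16 × 8 = 11,289,600 bits/s.
11,289,600 / 8 = 1,411,200 B/s = 1411.20 kB/s.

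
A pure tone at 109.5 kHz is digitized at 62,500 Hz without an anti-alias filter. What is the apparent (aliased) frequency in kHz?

15.5 kHz

Nyquist = 62,500/2 = 31,250 Hz; 109,500 Hz exceeds it.
Alias = |109,500 − 2×62,500| = |109,500 − 125,000| = 15,500 Hz = 15.5 kHz.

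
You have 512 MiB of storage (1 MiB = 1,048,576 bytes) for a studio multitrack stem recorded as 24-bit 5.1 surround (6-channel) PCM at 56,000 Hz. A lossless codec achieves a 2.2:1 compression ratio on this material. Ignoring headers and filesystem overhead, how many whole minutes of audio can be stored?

Uncompressed byte rate = 56,000 × 3 × 6 = 1,008,000 bytes/s.
After 2.2:1 compression, effective rate ≈ 458181.82 bytes/s.
Capacity = 512 × 1,048,576 = 536,870,912 bytes.
536,870,912 / effective rate ≈ 1171.74 s → 19 minutes.

19 minutes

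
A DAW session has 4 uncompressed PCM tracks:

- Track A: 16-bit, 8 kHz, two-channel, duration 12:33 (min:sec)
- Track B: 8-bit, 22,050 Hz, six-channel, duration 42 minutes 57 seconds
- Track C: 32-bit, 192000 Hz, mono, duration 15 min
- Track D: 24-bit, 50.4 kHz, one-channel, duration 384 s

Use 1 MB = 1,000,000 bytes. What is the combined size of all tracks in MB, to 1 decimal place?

Track A: 12:33 (min:sec) = 753 s; 8,000 × 753 × 2 × 2 = 24,096,000 bytes.
Track B: 42 minutes 57 seconds = 2,577 s; 22,050 × 2,577 × 1 × 6 = 340,937,100 bytes.
Track C: 15 min = 900 s; 192,000 × 900 × 4 × 1 = 691,200,000 bytes.
Track D: 50,400 × 384 × 3 × 1 = 58,060,800 bytes.
Total = 1,114,293,900 bytes = 1114.3 MB.

1114.3 MB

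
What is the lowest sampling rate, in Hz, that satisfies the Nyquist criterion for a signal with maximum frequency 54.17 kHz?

108,340 Hz

Minimum sample rate = 2 × 54,170 Hz = 108,340 Hz.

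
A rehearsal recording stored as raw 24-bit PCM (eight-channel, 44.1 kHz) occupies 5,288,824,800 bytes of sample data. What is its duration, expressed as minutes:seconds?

83:17

Byte rate = 44,100 × 3 × 8 = 1,058,400 bytes/s.
Duration = 5,288,824,800 / 1,058,400 = 4,997 s.
4,997 s = 83:17.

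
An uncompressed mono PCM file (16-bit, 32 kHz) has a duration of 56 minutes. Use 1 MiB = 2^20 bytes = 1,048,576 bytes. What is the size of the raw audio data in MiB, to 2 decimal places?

205.08 MiB

Duration = 56 minutes = 3,360 s.
Bytes = 32,000 samples/s × 3,360 s × 2 bytes/sample × 1 ch = 215,040,000 bytes.
215,040,000 / 1,048,576 = 205.08 MiB.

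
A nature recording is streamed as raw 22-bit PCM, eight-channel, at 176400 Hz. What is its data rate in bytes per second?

3,880,800 bytes/s

Bit rate = 176,400 × 22 × 8 = 31,046,400 bits/s.
31,046,400 / 8 = 3,880,800 bytes/s.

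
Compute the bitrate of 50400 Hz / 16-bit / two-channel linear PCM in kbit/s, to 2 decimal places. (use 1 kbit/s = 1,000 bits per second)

1612.80 kbit/s

Bit rate = 50,400 × 16 × 2 = 1,612,800 bits/s.
= 1612.80 kbit/s.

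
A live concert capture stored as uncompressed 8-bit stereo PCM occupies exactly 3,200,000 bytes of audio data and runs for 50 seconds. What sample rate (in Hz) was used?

32,000 Hz

Bytes = sample_rate × seconds × bytes_per_sample × channels.
sample_rate = 3,200,000 / (50 × 1 × 2) = 3,200,000 / 100 = 32,000 Hz.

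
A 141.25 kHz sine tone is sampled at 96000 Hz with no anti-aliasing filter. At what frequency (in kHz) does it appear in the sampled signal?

45.25 kHz

Nyquist = 96,000/2 = 48,000 Hz; 141,250 Hz exceeds it.
Alias = |141,250 − 1×96,000| = |141,250 − 96,000| = 45,250 Hz = 45.25 kHz.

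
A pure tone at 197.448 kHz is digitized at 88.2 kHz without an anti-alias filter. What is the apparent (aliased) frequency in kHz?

21.048 kHz

Nyquist = 88,200/2 = 44,100 Hz; 197,448 Hz exceeds it.
Alias = |197,448 − 2×88,200| = |197,448 − 176,400| = 21,048 Hz = 21.048 kHz.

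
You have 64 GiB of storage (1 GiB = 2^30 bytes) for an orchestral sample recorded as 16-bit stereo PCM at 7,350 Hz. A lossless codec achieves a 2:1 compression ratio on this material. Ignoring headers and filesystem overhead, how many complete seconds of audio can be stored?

Uncompressed byte rate = 7,350 × 2 × 2 = 29,400 bytes/s.
After 2:1 compression, effective rate ≈ 14700 bytes/s.
Capacity = 64 × 1,073,741,824 = 68,719,476,736 bytes.
68,719,476,736 / effective rate ≈ 4674794.34 s → 4,674,794 seconds.

4,674,794 seconds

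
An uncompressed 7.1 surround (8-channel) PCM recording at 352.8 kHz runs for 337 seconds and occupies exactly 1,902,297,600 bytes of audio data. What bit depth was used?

16 bits

Bytes per sample = 1,902,297,600 / (352,800 × 337 × 8) = 1,902,297,600 / 951,148,800 = 2.
Bit depth = 2 × 8 = 16 bits.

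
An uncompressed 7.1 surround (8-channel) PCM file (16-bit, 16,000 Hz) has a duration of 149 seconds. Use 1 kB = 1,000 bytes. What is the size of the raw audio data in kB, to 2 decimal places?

Bytes = 16,000 samples/s × 149 s × 2 bytes/sample × 8 ch = 38,144,000 bytes.
38,144,000 / 1,000 = 38144.00 kB.

38144.00 kB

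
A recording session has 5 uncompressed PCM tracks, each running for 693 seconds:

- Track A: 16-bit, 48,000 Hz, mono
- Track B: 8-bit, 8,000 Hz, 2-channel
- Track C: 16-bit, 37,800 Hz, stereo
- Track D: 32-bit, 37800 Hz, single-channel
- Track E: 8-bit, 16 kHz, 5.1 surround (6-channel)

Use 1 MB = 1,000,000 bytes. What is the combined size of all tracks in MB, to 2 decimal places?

Track A: 48,000 × 693 × 2 × 1 = 66,528,000 bytes.
Track B: 8,000 × 693 × 1 × 2 = 11,088,000 bytes.
Track C: 37,800 × 693 × 2 × 2 = 104,781,600 bytes.
Track D: 37,800 × 693 × 4 × 1 = 104,781,600 bytes.
Track E: 16,000 × 693 × 1 × 6 = 66,528,000 bytes.
Total = 353,707,200 bytes = 353.71 MB.

353.71 MB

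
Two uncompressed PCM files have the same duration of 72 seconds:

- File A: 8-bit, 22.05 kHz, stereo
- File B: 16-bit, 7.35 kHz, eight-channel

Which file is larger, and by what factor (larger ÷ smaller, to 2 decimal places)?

File B, by a factor of 2.67

File A: 22,050 × 1 × 2 = 44,100 bytes/s.
File B: 7,350 × 2 × 8 = 117,600 bytes/s.
File B is larger; ratio = 8,467,200 / 3,175,200 = 2.67.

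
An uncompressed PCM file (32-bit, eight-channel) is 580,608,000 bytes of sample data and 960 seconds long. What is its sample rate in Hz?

Bytes = sample_rate × seconds × bytes_per_sample × channels.
sample_rate = 580,608,000 / (960 × 4 × 8) = 580,608,000 / 30,720 = 18,900 Hz.

18,900 Hz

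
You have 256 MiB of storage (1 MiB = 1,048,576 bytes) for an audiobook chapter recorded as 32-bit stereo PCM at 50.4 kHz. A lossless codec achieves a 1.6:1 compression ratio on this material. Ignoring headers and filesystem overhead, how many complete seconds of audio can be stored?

1,065 seconds

Uncompressed byte rate = 50,400 × 4 × 2 = 403,200 bytes/s.
After 1.6:1 compression, effective rate ≈ 252000 bytes/s.
Capacity = 256 × 1,048,576 = 268,435,456 bytes.
268,435,456 / effective rate ≈ 1065.22 s → 1,065 seconds.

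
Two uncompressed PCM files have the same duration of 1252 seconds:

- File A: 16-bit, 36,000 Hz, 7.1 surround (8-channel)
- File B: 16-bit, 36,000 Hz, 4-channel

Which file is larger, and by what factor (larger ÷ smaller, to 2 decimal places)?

File A, by a factor of 2.00

File A: 36,000 × 2 × 8 = 576,000 bytes/s.
File B: 36,000 × 2 × 4 = 288,000 bytes/s.
File A is larger; ratio = 721,152,000 / 360,576,000 = 2.00.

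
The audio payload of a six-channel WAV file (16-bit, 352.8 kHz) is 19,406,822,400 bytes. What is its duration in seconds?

Byte rate = 352,800 × 2 × 6 = 4,233,600 bytes/s.
Duration = 19,406,822,400 / 4,233,600 = 4,584 s.

4,584 seconds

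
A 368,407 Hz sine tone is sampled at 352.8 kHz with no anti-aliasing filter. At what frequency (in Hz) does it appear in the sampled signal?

Nyquist = 352,800/2 = 176,400 Hz; 368,407 Hz exceeds it.
Alias = |368,407 − 1×352,800| = |368,407 − 352,800| = 15,607 Hz.

15,607 Hz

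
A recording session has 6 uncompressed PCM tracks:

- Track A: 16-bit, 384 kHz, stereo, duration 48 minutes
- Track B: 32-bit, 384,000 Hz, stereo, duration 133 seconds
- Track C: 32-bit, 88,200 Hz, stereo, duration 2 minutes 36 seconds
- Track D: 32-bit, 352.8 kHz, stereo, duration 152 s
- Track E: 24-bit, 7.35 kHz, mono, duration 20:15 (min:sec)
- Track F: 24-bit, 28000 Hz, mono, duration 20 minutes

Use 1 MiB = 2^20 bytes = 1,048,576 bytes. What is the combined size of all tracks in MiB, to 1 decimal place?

5244.2 MiB

Track A: 48 minutes = 2,880 s; 384,000 × 2,880 × 2 × 2 = 4,423,680,000 bytes.
Track B: 384,000 × 133 × 4 × 2 = 408,576,000 bytes.
Track C: 2 minutes 36 seconds = 156 s; 88,200 × 156 × 4 × 2 = 110,073,600 bytes.
Track D: 352,800 × 152 × 4 × 2 = 429,004,800 bytes.
Track E: 20:15 (min:sec) = 1,215 s; 7,350 × 1,215 × 3 × 1 = 26,790,750 bytes.
Track F: 20 minutes = 1,200 s; 28,000 × 1,200 × 3 × 1 = 100,800,000 bytes.
Total = 5,498,925,150 bytes = 5244.2 MiB.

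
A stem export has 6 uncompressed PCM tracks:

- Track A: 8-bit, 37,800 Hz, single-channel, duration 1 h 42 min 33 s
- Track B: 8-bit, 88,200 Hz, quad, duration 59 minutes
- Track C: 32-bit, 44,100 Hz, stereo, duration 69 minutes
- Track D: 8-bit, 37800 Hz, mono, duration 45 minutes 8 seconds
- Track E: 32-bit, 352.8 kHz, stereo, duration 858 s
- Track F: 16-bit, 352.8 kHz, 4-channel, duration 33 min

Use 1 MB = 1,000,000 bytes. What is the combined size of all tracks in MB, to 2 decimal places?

11054.42 MB

Track A: 1 h 42 min 33 s = 6,153 s; 37,800 × 6,153 × 1 × 1 = 232,583,400 bytes.
Track B: 59 minutes = 3,540 s; 88,200 × 3,540 × 1 × 4 = 1,248,912,000 bytes.
Track C: 69 minutes = 4,140 s; 44,100 × 4,140 × 4 × 2 = 1,460,592,000 bytes.
Track D: 45 minutes 8 seconds = 2,708 s; 37,800 × 2,708 × 1 × 1 = 102,362,400 bytes.
Track E: 352,800 × 858 × 4 × 2 = 2,421,619,200 bytes.
Track F: 33 min = 1,980 s; 352,800 × 1,980 × 2 × 4 = 5,588,352,000 bytes.
Total = 11,054,421,000 bytes = 11054.42 MB.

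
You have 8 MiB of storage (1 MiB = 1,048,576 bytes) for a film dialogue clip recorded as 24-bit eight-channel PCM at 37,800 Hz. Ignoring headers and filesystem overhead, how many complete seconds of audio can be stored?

Uncompressed byte rate = 37,800 × 3 × 8 = 907,200 bytes/s.
Capacity = 8 × 1,048,576 = 8,388,608 bytes.
8,388,608 / 907,200 ≈ 9.25 s → 9 seconds.

9 seconds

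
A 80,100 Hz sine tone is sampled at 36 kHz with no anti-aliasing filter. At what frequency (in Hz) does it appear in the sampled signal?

8,100 Hz

Nyquist = 36,000/2 = 18,000 Hz; 80,100 Hz exceeds it.
Alias = |80,100 − 2×36,000| = |80,100 − 72,000| = 8,100 Hz.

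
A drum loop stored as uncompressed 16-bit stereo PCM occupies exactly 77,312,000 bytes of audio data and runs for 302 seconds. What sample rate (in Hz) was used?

64,000 Hz

Bytes = sample_rate × seconds × bytes_per_sample × channels.
sample_rate = 77,312,000 / (302 × 2 × 2) = 77,312,000 / 1,208 = 64,000 Hz.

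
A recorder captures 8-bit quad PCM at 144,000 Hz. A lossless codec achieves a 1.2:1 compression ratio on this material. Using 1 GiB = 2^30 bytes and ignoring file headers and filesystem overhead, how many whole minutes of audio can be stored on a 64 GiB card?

Uncompressed byte rate = 144,000 × 1 × 4 = 576,000 bytes/s.
After 1.2:1 compression, effective rate ≈ 480000 bytes/s.
Capacity = 64 × 1,073,741,824 = 68,719,476,736 bytes.
68,719,476,736 / effective rate ≈ 143165.58 s → 2,386 minutes.

2,386 minutes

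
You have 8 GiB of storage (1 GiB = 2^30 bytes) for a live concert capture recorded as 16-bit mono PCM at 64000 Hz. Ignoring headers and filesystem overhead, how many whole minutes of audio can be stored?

Uncompressed byte rate = 64,000 × 2 × 1 = 128,000 bytes/s.
Capacity = 8 × 1,073,741,824 = 8,589,934,592 bytes.
8,589,934,592 / 128,000 ≈ 67108.86 s → 1,118 minutes.

1,118 minutes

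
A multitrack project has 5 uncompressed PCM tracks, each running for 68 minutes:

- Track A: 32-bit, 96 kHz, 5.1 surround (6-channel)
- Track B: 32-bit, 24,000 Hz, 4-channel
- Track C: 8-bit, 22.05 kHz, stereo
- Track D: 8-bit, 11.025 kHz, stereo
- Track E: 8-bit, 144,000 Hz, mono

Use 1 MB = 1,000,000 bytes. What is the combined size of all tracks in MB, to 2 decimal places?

11824.45 MB

68 minutes = 4,080 s.
Track A: 96,000 × 4,080 × 4 × 6 = 9,400,320,000 bytes.
Track B: 24,000 × 4,080 × 4 × 4 = 1,566,720,000 bytes.
Track C: 22,050 × 4,080 × 1 × 2 = 179,928,000 bytes.
Track D: 11,025 × 4,080 × 1 × 2 = 89,964,000 bytes.
Track E: 144,000 × 4,080 × 1 × 1 = 587,520,000 bytes.
Total = 11,824,452,000 bytes = 11824.45 MB.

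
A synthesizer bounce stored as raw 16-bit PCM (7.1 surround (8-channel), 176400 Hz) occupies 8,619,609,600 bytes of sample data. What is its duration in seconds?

Byte rate = 176,400 × 2 × 8 = 2,822,400 bytes/s.
Duration = 8,619,609,600 / 2,822,400 = 3,054 s.

3,054 seconds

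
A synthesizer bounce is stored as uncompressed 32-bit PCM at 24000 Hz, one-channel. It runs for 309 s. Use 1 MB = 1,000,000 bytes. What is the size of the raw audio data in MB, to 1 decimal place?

Bytes = 24,000 samples/s × 309 s × 4 bytes/sample × 1 ch = 29,664,000 bytes.
29,664,000 / 1,000,000 = 29.7 MB.

29.7 MB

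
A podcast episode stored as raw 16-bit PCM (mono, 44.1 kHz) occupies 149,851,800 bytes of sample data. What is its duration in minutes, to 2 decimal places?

28.32 minutes

Byte rate = 44,100 × 2 × 1 = 88,200 bytes/s.
Duration = 149,851,800 / 88,200 = 1,699 s.
1,699 s / 60 = 28.32 minutes.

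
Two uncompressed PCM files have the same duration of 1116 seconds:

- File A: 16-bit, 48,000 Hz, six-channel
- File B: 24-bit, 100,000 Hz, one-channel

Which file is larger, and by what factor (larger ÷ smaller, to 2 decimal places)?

File A: 48,000 × 2 × 6 = 576,000 bytes/s.
File B: 100,000 × 3 × 1 = 300,000 bytes/s.
File A is larger; ratio = 642,816,000 / 334,800,000 = 1.92.

File A, by a factor of 1.92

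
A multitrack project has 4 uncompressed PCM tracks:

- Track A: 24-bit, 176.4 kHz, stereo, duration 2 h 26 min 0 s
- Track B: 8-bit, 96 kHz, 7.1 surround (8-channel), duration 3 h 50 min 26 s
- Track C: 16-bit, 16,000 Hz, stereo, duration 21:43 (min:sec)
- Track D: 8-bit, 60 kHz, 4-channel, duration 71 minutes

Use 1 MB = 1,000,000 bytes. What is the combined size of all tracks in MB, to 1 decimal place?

Track A: 2 h 26 min 0 s = 8,760 s; 176,400 × 8,760 × 3 × 2 = 9,271,584,000 bytes.
Track B: 3 h 50 min 26 s = 13,826 s; 96,000 × 13,826 × 1 × 8 = 10,618,368,000 bytes.
Track C: 21:43 (min:sec) = 1,303 s; 16,000 × 1,303 × 2 × 2 = 83,392,000 bytes.
Track D: 71 minutes = 4,260 s; 60,000 × 4,260 × 1 × 4 = 1,022,400,000 bytes.
Total = 20,995,744,000 bytes = 20995.7 MB.

20995.7 MB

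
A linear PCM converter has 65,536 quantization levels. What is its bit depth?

log2(65,536) = 16.

16 bits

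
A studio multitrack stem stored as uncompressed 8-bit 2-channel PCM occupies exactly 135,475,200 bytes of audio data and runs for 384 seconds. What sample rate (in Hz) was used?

176,400 Hz

Bytes = sample_rate × seconds × bytes_per_sample × channels.
sample_rate = 135,475,200 / (384 × 1 × 2) = 135,475,200 / 768 = 176,400 Hz.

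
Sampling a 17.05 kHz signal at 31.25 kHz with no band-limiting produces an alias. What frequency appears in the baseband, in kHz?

Nyquist = 31,250/2 = 15,625 Hz; 17,050 Hz exceeds it.
Alias = |17,050 − 1×31,250| = |17,050 − 31,250| = 14,200 Hz = 14.2 kHz.

14.2 kHz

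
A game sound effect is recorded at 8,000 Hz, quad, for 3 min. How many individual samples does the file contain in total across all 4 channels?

3 min = 180 s.
8,000 × 180 s × 4 ch = 5,760,000 samples.

5,760,000 samples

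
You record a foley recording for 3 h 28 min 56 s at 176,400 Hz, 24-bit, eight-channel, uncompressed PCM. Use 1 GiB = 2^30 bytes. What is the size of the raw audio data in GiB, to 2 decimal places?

49.43 GiB

Duration = 3 h 28 min 56 s = 12,536 s.
Bytes = 176,400 samples/s × 12,536 s × 3 bytes/sample × 8 ch = 53,072,409,600 bytes.
53,072,409,600 / 1,073,741,824 = 49.43 GiB.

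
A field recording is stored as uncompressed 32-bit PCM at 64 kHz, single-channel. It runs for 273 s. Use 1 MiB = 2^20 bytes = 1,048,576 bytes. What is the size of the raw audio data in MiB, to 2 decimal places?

Bytes = 64,000 samples/s × 273 s × 4 bytes/sample × 1 ch = 69,888,000 bytes.
69,888,000 / 1,048,576 = 66.65 MiB.

66.65 MiB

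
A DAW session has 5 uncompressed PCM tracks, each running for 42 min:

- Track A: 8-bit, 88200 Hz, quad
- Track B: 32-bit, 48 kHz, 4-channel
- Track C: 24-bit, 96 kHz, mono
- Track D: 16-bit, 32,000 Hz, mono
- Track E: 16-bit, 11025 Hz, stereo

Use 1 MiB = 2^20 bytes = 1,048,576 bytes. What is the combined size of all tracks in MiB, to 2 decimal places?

42 min = 2,520 s.
Track A: 88,200 × 2,520 × 1 × 4 = 889,056,000 bytes.
Track B: 48,000 × 2,520 × 4 × 4 = 1,935,360,000 bytes.
Track C: 96,000 × 2,520 × 3 × 1 = 725,760,000 bytes.
Track D: 32,000 × 2,520 × 2 × 1 = 161,280,000 bytes.
Track E: 11,025 × 2,520 × 2 × 2 = 111,132,000 bytes.
Total = 3,822,588,000 bytes = 3645.50 MiB.

3645.50 MiB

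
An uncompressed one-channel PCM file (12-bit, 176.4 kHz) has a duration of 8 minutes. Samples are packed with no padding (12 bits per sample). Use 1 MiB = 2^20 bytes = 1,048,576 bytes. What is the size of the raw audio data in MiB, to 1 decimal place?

121.1 MiB

Duration = 8 minutes = 480 s.
Bits = 176,400 × 480 × 12 × 1 = 1,016,064,000 bits = 127,008,000 bytes.
127,008,000 / 1,048,576 = 121.1 MiB.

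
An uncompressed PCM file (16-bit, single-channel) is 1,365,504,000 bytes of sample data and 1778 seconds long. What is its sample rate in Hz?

Bytes = sample_rate × seconds × bytes_per_sample × channels.
sample_rate = 1,365,504,000 / (1,778 × 2 × 1) = 1,365,504,000 / 3,556 = 384,000 Hz.

384,000 Hz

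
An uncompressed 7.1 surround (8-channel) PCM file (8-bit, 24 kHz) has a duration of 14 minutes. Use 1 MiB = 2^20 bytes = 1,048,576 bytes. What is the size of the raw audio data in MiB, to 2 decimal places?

153.81 MiB

Duration = 14 minutes = 840 s.
Bytes = 24,000 samples/s × 840 s × 1 bytes/sample × 8 ch = 161,280,000 bytes.
161,280,000 / 1,048,576 = 153.81 MiB.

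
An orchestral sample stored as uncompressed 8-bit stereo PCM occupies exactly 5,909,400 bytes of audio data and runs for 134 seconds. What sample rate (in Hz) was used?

22,050 Hz

Bytes = sample_rate × seconds × bytes_per_sample × channels.
sample_rate = 5,909,400 / (134 × 1 × 2) = 5,909,400 / 268 = 22,050 Hz.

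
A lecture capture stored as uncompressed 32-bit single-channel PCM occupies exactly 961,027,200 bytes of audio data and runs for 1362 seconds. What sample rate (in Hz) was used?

Bytes = sample_rate × seconds × bytes_per_sample × channels.
sample_rate = 961,027,200 / (1,362 × 4 × 1) = 961,027,200 / 5,448 = 176,400 Hz.

176,400 Hz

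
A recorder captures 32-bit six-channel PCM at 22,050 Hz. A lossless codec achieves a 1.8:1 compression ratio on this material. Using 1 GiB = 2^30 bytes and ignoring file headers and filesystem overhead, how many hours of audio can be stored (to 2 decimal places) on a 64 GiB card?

64.93 hours

Uncompressed byte rate = 22,050 × 4 × 6 = 529,200 bytes/s.
After 1.8:1 compression, effective rate ≈ 294000 bytes/s.
Capacity = 64 × 1,073,741,824 = 68,719,476,736 bytes.
68,719,476,736 / effective rate ≈ 233739.72 s → 64.93 hours.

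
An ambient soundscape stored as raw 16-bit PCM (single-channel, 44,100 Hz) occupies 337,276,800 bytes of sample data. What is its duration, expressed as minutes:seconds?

Byte rate = 44,100 × 2 × 1 = 88,200 bytes/s.
Duration = 337,276,800 / 88,200 = 3,824 s.
3,824 s = 63:44.

63:44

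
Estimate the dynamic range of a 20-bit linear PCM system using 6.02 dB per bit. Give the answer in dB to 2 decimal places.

20 × 6.02 = 120.40 dB.

120.40 dB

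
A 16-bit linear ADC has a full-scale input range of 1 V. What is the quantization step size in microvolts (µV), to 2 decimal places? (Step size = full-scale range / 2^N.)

15.26 µV

1 V / 2^16 = 1 / 65,536 V = 15.26 µV.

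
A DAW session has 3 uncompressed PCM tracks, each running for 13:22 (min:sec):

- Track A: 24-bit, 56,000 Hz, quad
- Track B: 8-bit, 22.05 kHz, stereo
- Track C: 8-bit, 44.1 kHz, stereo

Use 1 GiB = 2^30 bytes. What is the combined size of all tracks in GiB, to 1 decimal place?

0.6 GiB

13:22 (min:sec) = 802 s.
Track A: 56,000 × 802 × 3 × 4 = 538,944,000 bytes.
Track B: 22,050 × 802 × 1 × 2 = 35,368,200 bytes.
Track C: 44,100 × 802 × 1 × 2 = 70,736,400 bytes.
Total = 645,048,600 bytes = 0.6 GiB.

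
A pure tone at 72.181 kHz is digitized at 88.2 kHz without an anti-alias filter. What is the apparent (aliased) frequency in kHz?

Nyquist = 88,200/2 = 44,100 Hz; 72,181 Hz exceeds it.
Alias = |72,181 − 1×88,200| = |72,181 − 88,200| = 16,019 Hz = 16.019 kHz.

16.019 kHz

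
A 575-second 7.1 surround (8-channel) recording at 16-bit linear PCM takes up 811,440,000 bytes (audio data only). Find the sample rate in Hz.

Bytes = sample_rate × seconds × bytes_per_sample × channels.
sample_rate = 811,440,000 / (575 × 2 × 8) = 811,440,000 / 9,200 = 88,200 Hz.

88,200 Hz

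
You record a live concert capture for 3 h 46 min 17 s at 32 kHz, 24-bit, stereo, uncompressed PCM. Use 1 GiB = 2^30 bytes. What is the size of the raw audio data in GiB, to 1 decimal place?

Duration = 3 h 46 min 17 s = 13,577 s.
Bytes = 32,000 samples/s × 13,577 s × 3 bytes/sample × 2 ch = 2,606,784,000 bytes.
2,606,784,000 / 1,073,741,824 = 2.4 GiB.

2.4 GiB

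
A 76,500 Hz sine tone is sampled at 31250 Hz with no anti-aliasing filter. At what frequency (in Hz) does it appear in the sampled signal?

Nyquist = 31,250/2 = 15,625 Hz; 76,500 Hz exceeds it.
Alias = |76,500 − 2×31,250| = |76,500 − 62,500| = 14,000 Hz.

14,000 Hz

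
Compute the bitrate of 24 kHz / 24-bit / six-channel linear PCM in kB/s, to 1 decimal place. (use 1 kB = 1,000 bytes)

432.0 kB/s

Bit rate = 24,000 × 24 × 6 = 3,456,000 bits/s.
3,456,000 / 8 = 432,000 B/s = 432.0 kB/s.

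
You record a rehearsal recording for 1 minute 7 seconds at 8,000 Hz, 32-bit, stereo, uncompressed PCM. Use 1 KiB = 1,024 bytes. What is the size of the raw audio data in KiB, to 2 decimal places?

4187.50 KiB

Duration = 1 minute 7 seconds = 67 s.
Bytes = 8,000 samples/s × 67 s × 4 bytes/sample × 2 ch = 4,288,000 bytes.
4,288,000 / 1,024 = 4187.50 KiB.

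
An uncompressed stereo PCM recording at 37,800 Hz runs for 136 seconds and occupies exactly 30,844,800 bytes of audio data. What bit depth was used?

Bytes per sample = 30,844,800 / (37,800 × 136 × 2) = 30,844,800 / 10,281,600 = 3.
Bit depth = 3 × 8 = 24 bits.

24 bits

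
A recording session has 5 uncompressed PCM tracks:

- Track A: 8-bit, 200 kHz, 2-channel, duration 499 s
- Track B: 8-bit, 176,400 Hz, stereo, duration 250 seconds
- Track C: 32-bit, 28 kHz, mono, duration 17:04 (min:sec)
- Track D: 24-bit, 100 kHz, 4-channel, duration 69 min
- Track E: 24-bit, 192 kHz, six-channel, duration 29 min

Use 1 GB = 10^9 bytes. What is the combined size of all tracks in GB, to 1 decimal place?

11.4 GB

Track A: 200,000 × 499 × 1 × 2 = 199,600,000 bytes.
Track B: 176,400 × 250 × 1 × 2 = 88,200,000 bytes.
Track C: 17:04 (min:sec) = 1,024 s; 28,000 × 1,024 × 4 × 1 = 114,688,000 bytes.
Track D: 69 min = 4,140 s; 100,000 × 4,140 × 3 × 4 = 4,968,000,000 bytes.
Track E: 29 min = 1,740 s; 192,000 × 1,740 × 3 × 6 = 6,013,440,000 bytes.
Total = 11,383,928,000 bytes = 11.4 GB.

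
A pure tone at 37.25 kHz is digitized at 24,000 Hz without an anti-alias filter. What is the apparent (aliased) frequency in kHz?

Nyquist = 24,000/2 = 12,000 Hz; 37,250 Hz exceeds it.
Alias = |37,250 − 2×24,000| = |37,250 − 48,000| = 10,750 Hz = 10.75 kHz.

10.75 kHz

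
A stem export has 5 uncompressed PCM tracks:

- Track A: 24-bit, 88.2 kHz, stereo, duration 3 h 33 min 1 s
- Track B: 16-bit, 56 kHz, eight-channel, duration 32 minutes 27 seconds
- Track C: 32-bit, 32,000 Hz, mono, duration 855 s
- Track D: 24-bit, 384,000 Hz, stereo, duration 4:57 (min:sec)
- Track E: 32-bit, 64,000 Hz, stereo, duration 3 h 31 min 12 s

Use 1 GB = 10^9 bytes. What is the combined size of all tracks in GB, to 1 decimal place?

15.8 GB

Track A: 3 h 33 min 1 s = 12,781 s; 88,200 × 12,781 × 3 × 2 = 6,763,705,200 bytes.
Track B: 32 minutes 27 seconds = 1,947 s; 56,000 × 1,947 × 2 × 8 = 1,744,512,000 bytes.
Track C: 32,000 × 855 × 4 × 1 = 109,440,000 bytes.
Track D: 4:57 (min:sec) = 297 s; 384,000 × 297 × 3 × 2 = 684,288,000 bytes.
Track E: 3 h 31 min 12 s = 12,672 s; 64,000 × 12,672 × 4 × 2 = 6,488,064,000 bytes.
Total = 15,790,009,200 bytes = 15.8 GB.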